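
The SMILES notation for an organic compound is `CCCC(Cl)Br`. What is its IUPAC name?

The parent chain contains 4 carbons (butane).
The numbering direction is chosen so that the substituent locant set {1,1} is lower than {4,4} at the first point of difference.
With this numbering: a bromo group at C-1; a chloro group at C-1.
The substituents are ordered alphabetically, ignoring any di-/tri- multipliers.
Assembling the pieces gives 1-bromo-1-chlorobutane.

1-bromo-1-chlorobutane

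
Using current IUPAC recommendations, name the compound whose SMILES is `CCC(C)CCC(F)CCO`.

3-fluoro-6-methyloctan-1-ol

The longest chain bearing the –OH group is 8 carbons long (octane).
An alcohol (–OH) is the principal characteristic group, giving the suffix -ol.
The numbering direction is chosen so that numbering from this end puts the hydroxyl group at C-1 rather than C-8.
That gives the hydroxyl at C-1; a fluoro group at C-3; a methyl group at C-6.
The substituents are ordered alphabetically, ignoring any di-/tri- multipliers.
Putting it together: 3-fluoro-6-methyloctan-1-ol.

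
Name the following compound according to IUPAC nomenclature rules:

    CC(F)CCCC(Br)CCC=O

Counting along the main chain through the –CHO group gives 9 carbons: the parent is nonane.
An aldehyde (terminal –CHO) is the principal characteristic group, giving the suffix -al.
Number the chain so that the aldehyde carbon is C-1 by definition.
With this numbering: a bromo group at C-4; a fluoro group at C-8.
Prefixes are listed alphabetically: bromo, fluoro.
Putting it together: 4-bromo-8-fluorononanal.

4-bromo-8-fluorononanal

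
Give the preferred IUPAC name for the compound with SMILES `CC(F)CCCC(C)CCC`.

The parent chain contains 9 carbons (nonane).
Number the chain so that the substituent locant set {2,6} is lower than {4,8} at the first point of difference.
That gives a fluoro group at C-2; a methyl group at C-6.
The substituents are ordered alphabetically, ignoring any di-/tri- multipliers.
Putting it together: 2-fluoro-6-methylnonane.

2-fluoro-6-methylnonane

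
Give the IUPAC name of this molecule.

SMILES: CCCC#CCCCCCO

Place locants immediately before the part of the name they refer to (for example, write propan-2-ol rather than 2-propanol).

The longest chain bearing the –OH group and the multiple bond is 10 carbons long (decane).
An alcohol (–OH) is the principal characteristic group, giving the suffix -ol.
A C≡C triple bond in the chain gives the infix -yne-.
The numbering direction is chosen so that numbering from this end puts the hydroxyl group at C-1 rather than C-10.
That gives the hydroxyl at C-1; the triple bond between C-6 and C-7.
Assembling the pieces gives dec-6-yn-1-ol.

dec-6-yn-1-ol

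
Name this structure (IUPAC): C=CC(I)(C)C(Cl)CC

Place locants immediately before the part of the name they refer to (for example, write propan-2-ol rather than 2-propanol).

4-chloro-3-iodo-3-methylhex-1-ene

Counting along the main chain through the multiple bond gives 6 carbons: the parent is hexane.
The chain contains a C=C double bond, so the unsaturation ending is -ene.
Choose the numbering such that numbering from this end puts the double bond at C-1 rather than C-5.
This places the double bond between C-1 and C-2; a chloro group at C-4; an iodo group at C-3; a methyl group at C-3.
The substituents are ordered alphabetically, ignoring any di-/tri- multipliers.
Assembling the pieces gives 4-chloro-3-iodo-3-methylhex-1-ene.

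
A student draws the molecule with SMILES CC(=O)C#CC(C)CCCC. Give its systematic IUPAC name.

Counting along the main chain through the carbonyl and the multiple bond gives 9 carbons: the parent is nonane.
The highest-priority functional group is a ketone (C=O on an internal carbon), so the name ends in -one.
The chain contains a C≡C triple bond, so the unsaturation ending is -yne.
The numbering direction is chosen so that numbering from this end puts the carbonyl group at C-2 rather than C-8.
With this numbering: the carbonyl at C-2; the triple bond between C-3 and C-4; a methyl group at C-5.
Putting it together: 5-methylnon-3-yn-2-one.

5-methylnon-3-yn-2-one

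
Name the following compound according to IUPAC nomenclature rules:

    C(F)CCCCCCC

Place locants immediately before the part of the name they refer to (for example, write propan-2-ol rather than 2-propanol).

The parent chain contains 8 carbons (octane).
Choose the numbering such that the substituent locant set {1} is lower than {8} at the first point of difference.
This places a fluoro group at C-1.
The name is 1-fluorooctane.

1-fluorooctane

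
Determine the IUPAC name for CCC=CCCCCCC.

Counting along the main chain through the multiple bond gives 10 carbons: the parent is decane.
The chain contains a C=C double bond, so the unsaturation ending is -ene.
Choose the numbering such that numbering from this end puts the double bond at C-3 rather than C-7.
That gives the double bond between C-3 and C-4.
Assembling the pieces gives dec-3-ene.

dec-3-ene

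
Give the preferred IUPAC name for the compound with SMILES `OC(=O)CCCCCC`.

heptanoic acid

The longest carbon chain that includes the –COOH group has 7 carbons, so the parent hydride is heptane.
A carboxylic acid (terminal –COOH) is the principal characteristic group, giving the suffix -oic acid.
Choose the numbering such that the carboxylic acid carbon is C-1 by definition.
Assembling the pieces gives heptanoic acid.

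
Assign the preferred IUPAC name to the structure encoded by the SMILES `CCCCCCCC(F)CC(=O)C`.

4-fluoroundecan-2-one

The longest carbon chain that includes the carbonyl has 11 carbons, so the parent hydride is undecane.
The highest-priority functional group is a ketone (C=O on an internal carbon), so the name ends in -one.
The numbering direction is chosen so that numbering from this end puts the carbonyl group at C-2 rather than C-10.
This places the carbonyl at C-2; a fluoro group at C-4.
Putting it together: 4-fluoroundecan-2-one.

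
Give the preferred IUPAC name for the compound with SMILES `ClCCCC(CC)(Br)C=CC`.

4-bromo-7-chloro-4-ethylhept-2-ene

Counting along the main chain through the multiple bond gives 7 carbons: the parent is heptane.
The chain contains a C=C double bond, so the unsaturation ending is -ene.
Choose the numbering such that numbering from this end puts the double bond at C-2 rather than C-5.
This places the double bond between C-2 and C-3; a bromo group at C-4; a chloro group at C-7; an ethyl group at C-4.
The substituents are ordered alphabetically, ignoring any di-/tri- multipliers.
Putting it together: 4-bromo-7-chloro-4-ethylhept-2-ene.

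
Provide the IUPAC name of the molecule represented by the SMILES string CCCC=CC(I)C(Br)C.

Counting along the main chain through the multiple bond gives 8 carbons: the parent is octane.
The chain contains a C=C double bond, so the unsaturation ending is -ene.
Choose the numbering such that the substituent locant set {2,3} is lower than {6,7} at the first point of difference.
This places the double bond between C-4 and C-5; a bromo group at C-2; an iodo group at C-3.
Prefixes are listed alphabetically: bromo, iodo.
Putting it together: 2-bromo-3-iodooct-4-ene.

2-bromo-3-iodooct-4-ene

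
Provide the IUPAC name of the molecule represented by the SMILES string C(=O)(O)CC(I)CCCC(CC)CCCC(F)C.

7-ethyl-11-fluoro-3-iodododecanoic acid

The longest carbon chain that includes the –COOH group has 12 carbons, so the parent hydride is dodecane.
The highest-priority functional group is a carboxylic acid (terminal –COOH), so the name ends in -oic acid.
Number the chain so that the carboxylic acid carbon is C-1 by definition.
With this numbering: an ethyl group at C-7; a fluoro group at C-11; an iodo group at C-3.
The substituents are ordered alphabetically, ignoring any di-/tri- multipliers.
Assembling the pieces gives 7-ethyl-11-fluoro-3-iodododecanoic acid.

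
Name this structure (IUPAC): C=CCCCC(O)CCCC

The longest carbon chain that includes the –OH group and the multiple bond has 10 carbons, so the parent hydride is decane.
The highest-priority functional group is an alcohol (–OH), so the name ends in -ol.
A C=C double bond in the chain gives the infix -ene-.
The numbering direction is chosen so that numbering from this end puts the hydroxyl group at C-5 rather than C-6.
That gives the hydroxyl at C-5; the double bond between C-9 and C-10.
Putting it together: dec-9-en-5-ol.

dec-9-en-5-ol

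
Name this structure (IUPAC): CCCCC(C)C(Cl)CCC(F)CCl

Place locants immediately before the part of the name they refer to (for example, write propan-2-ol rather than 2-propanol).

The parent chain contains 10 carbons (decane).
The numbering direction is chosen so that the substituent locant set {1,2,5,6} is lower than {5,6,9,10} at the first point of difference.
That gives chloro groups at C-1 and C-5; a fluoro group at C-2; a methyl group at C-6.
The substituents are ordered alphabetically, ignoring any di-/tri- multipliers.
Putting it together: 1,5-dichloro-2-fluoro-6-methyldecane.

1,5-dichloro-2-fluoro-6-methyldecane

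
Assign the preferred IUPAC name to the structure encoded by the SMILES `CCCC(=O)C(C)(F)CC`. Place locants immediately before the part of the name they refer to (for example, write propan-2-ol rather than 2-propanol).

The longest carbon chain that includes the carbonyl has 7 carbons, so the parent hydride is heptane.
The principal characteristic group is a ketone (C=O on an internal carbon), named with the suffix -one.
Number the chain so that the substituent locant set {3,3} is lower than {5,5} at the first point of difference.
With this numbering: the carbonyl at C-4; a fluoro group at C-3; a methyl group at C-3.
Prefixes are listed alphabetically: fluoro, methyl.
Putting it together: 3-fluoro-3-methylheptan-4-one.

3-fluoro-3-methylheptan-4-one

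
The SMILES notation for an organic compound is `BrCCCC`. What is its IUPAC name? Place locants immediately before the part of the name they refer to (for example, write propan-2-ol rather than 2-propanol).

The parent chain contains 4 carbons (butane).
Choose the numbering such that the substituent locant set {1} is lower than {4} at the first point of difference.
With this numbering: a bromo group at C-1.
Putting it together: 1-bromobutane.

1-bromobutane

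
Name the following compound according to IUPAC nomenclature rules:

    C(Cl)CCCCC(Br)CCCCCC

The longest continuous carbon chain has 12 atoms, so the parent hydride is dodecane.
Choose the numbering such that the substituent locant set {1,6} is lower than {7,12} at the first point of difference.
This places a bromo group at C-6; a chloro group at C-1.
The substituents are ordered alphabetically, ignoring any di-/tri- multipliers.
Putting it together: 6-bromo-1-chlorododecane.

6-bromo-1-chlorododecane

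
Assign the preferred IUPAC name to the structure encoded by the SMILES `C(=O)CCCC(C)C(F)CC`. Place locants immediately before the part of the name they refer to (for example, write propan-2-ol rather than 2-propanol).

6-fluoro-5-methyloctanal

The longest carbon chain that includes the –CHO group has 8 carbons, so the parent hydride is octane.
An aldehyde (terminal –CHO) is the principal characteristic group, giving the suffix -al.
The numbering direction is chosen so that the aldehyde carbon is C-1 by definition.
This places a fluoro group at C-6; a methyl group at C-5.
Prefixes are listed alphabetically: fluoro, methyl.
Putting it together: 6-fluoro-5-methyloctanal.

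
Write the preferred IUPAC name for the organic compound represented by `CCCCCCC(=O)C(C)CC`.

Counting along the main chain through the carbonyl gives 10 carbons: the parent is decane.
The principal characteristic group is a ketone (C=O on an internal carbon), named with the suffix -one.
The numbering direction is chosen so that numbering from this end puts the carbonyl group at C-4 rather than C-7.
This places the carbonyl at C-4; a methyl group at C-3.
Putting it together: 3-methyldecan-4-one.

3-methyldecan-4-one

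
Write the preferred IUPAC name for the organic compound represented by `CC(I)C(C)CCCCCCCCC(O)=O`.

The longest chain bearing the –COOH group is 12 carbons long (dodecane).
The principal characteristic group is a carboxylic acid (terminal –COOH), named with the suffix -oic acid.
Choose the numbering such that the carboxylic acid carbon is C-1 by definition.
This places an iodo group at C-11; a methyl group at C-10.
The substituents are ordered alphabetically, ignoring any di-/tri- multipliers.
The name is 11-iodo-10-methyldodecanoic acid.

11-iodo-10-methyldodecanoic acid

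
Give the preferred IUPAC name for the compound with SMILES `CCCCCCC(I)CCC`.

The longest continuous carbon chain has 10 atoms, so the parent hydride is decane.
Number the chain so that the substituent locant set {4} is lower than {7} at the first point of difference.
That gives an iodo group at C-4.
The name is 4-iododecane.

4-iododecane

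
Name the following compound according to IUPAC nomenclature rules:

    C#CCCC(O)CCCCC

The longest chain bearing the –OH group and the multiple bond is 10 carbons long (decane).
An alcohol (–OH) is the principal characteristic group, giving the suffix -ol.
The chain contains a C≡C triple bond, so the unsaturation ending is -yne.
Choose the numbering such that numbering from this end puts the hydroxyl group at C-5 rather than C-6.
With this numbering: the hydroxyl at C-5; the triple bond between C-1 and C-2.
Putting it together: dec-1-yn-5-ol.

dec-1-yn-5-ol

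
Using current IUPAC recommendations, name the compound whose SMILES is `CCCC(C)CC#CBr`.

1-bromo-4-methylhept-1-yne

Counting along the main chain through the multiple bond gives 7 carbons: the parent is heptane.
A C≡C triple bond in the chain gives the infix -yne-.
The numbering direction is chosen so that numbering from this end puts the triple bond at C-1 rather than C-6.
This places the triple bond between C-1 and C-2; a bromo group at C-1; a methyl group at C-4.
The substituents are ordered alphabetically, ignoring any di-/tri- multipliers.
The name is 1-bromo-4-methylhept-1-yne.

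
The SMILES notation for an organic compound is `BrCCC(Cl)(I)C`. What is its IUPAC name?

1-bromo-3-chloro-3-iodobutane

The longest continuous carbon chain has 4 atoms, so the parent hydride is butane.
Choose the numbering such that the substituent locant set {1,3,3} is lower than {2,2,4} at the first point of difference.
This places a bromo group at C-1; a chloro group at C-3; an iodo group at C-3.
Substituent prefixes are cited in alphabetical order (multiplying prefixes like di-/tri- are ignored for ordering).
Putting it together: 1-bromo-3-chloro-3-iodobutane.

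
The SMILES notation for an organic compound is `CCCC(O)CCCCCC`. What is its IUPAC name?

decan-4-ol

The longest carbon chain that includes the –OH group has 10 carbons, so the parent hydride is decane.
The principal characteristic group is an alcohol (–OH), named with the suffix -ol.
Number the chain so that numbering from this end puts the hydroxyl group at C-4 rather than C-7.
That gives the hydroxyl at C-4.
Putting it together: decan-4-ol.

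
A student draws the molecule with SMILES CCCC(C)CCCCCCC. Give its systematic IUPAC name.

The longest carbon chain is 11 atoms: the parent is undecane.
Choose the numbering such that the substituent locant set {4} is lower than {8} at the first point of difference.
This places a methyl group at C-4.
Putting it together: 4-methylundecane.

4-methylundecane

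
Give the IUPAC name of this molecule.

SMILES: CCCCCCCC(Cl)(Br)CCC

The parent chain contains 11 carbons (undecane).
Choose the numbering such that the substituent locant set {4,4} is lower than {8,8} at the first point of difference.
With this numbering: a bromo group at C-4; a chloro group at C-4.
Prefixes are listed alphabetically: bromo, chloro.
Assembling the pieces gives 4-bromo-4-chloroundecane.

4-bromo-4-chloroundecane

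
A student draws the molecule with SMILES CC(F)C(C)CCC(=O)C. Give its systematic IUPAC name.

The longest carbon chain that includes the carbonyl has 7 carbons, so the parent hydride is heptane.
The principal characteristic group is a ketone (C=O on an internal carbon), named with the suffix -one.
The numbering direction is chosen so that numbering from this end puts the carbonyl group at C-2 rather than C-6.
That gives the carbonyl at C-2; a fluoro group at C-6; a methyl group at C-5.
The substituents are ordered alphabetically, ignoring any di-/tri- multipliers.
Assembling the pieces gives 6-fluoro-5-methylheptan-2-one.

6-fluoro-5-methylheptan-2-one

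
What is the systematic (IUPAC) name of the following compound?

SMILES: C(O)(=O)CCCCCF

The longest chain bearing the –COOH group is 6 carbons long (hexane).
The principal characteristic group is a carboxylic acid (terminal –COOH), named with the suffix -oic acid.
Number the chain so that the carboxylic acid carbon is C-1 by definition.
With this numbering: a fluoro group at C-6.
The name is 6-fluorohexanoic acid.

6-fluorohexanoic acid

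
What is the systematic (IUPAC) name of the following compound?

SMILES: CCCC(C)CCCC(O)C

The longest carbon chain that includes the –OH group has 9 carbons, so the parent hydride is nonane.
The principal characteristic group is an alcohol (–OH), named with the suffix -ol.
Choose the numbering such that numbering from this end puts the hydroxyl group at C-2 rather than C-8.
This places the hydroxyl at C-2; a methyl group at C-6.
Assembling the pieces gives 6-methylnonan-2-ol.

6-methylnonan-2-ol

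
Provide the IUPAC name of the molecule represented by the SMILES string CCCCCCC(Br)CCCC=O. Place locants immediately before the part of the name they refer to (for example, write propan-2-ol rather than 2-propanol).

Counting along the main chain through the –CHO group gives 11 carbons: the parent is undecane.
The highest-priority functional group is an aldehyde (terminal –CHO), so the name ends in -al.
Number the chain so that the aldehyde carbon is C-1 by definition.
This places a bromo group at C-5.
The name is 5-bromoundecanal.

5-bromoundecanal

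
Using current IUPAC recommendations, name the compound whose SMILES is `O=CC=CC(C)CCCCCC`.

The longest carbon chain that includes the –CHO group and the multiple bond has 10 carbons, so the parent hydride is decane.
The principal characteristic group is an aldehyde (terminal –CHO), named with the suffix -al.
There is one C=C double bond, indicated by the ending -ene.
Choose the numbering such that the aldehyde carbon is C-1 by definition.
That gives the double bond between C-2 and C-3; a methyl group at C-4.
Putting it together: 4-methyldec-2-enal.

4-methyldec-2-enal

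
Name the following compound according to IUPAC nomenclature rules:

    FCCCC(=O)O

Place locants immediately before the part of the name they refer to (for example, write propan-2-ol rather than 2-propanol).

4-fluorobutanoic acid

The longest chain bearing the –COOH group is 4 carbons long (butane).
A carboxylic acid (terminal –COOH) is the principal characteristic group, giving the suffix -oic acid.
Choose the numbering such that the carboxylic acid carbon is C-1 by definition.
That gives a fluoro group at C-4.
Putting it together: 4-fluorobutanoic acid.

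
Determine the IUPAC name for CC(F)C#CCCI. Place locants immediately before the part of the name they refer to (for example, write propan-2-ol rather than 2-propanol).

The longest carbon chain that includes the multiple bond has 6 carbons, so the parent hydride is hexane.
The chain contains a C≡C triple bond, so the unsaturation ending is -yne.
Choose the numbering such that the substituent locant set {1,5} is lower than {2,6} at the first point of difference.
That gives the triple bond between C-3 and C-4; a fluoro group at C-5; an iodo group at C-1.
Substituent prefixes are cited in alphabetical order (multiplying prefixes like di-/tri- are ignored for ordering).
The name is 5-fluoro-1-iodohex-3-yne.

5-fluoro-1-iodohex-3-yne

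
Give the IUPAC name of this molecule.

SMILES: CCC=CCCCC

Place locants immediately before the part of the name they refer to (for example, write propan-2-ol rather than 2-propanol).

oct-3-ene

Counting along the main chain through the multiple bond gives 8 carbons: the parent is octane.
The chain contains a C=C double bond, so the unsaturation ending is -ene.
The numbering direction is chosen so that numbering from this end puts the double bond at C-3 rather than C-5.
That gives the double bond between C-3 and C-4.
The name is oct-3-ene.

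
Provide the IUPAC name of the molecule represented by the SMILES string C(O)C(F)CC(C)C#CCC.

Counting along the main chain through the –OH group and the multiple bond gives 8 carbons: the parent is octane.
The highest-priority functional group is an alcohol (–OH), so the name ends in -ol.
The chain contains a C≡C triple bond, so the unsaturation ending is -yne.
The numbering direction is chosen so that numbering from this end puts the hydroxyl group at C-1 rather than C-8.
This places the hydroxyl at C-1; the triple bond between C-5 and C-6; a fluoro group at C-2; a methyl group at C-4.
The substituents are ordered alphabetically, ignoring any di-/tri- multipliers.
Assembling the pieces gives 2-fluoro-4-methyloct-5-yn-1-ol.

2-fluoro-4-methyloct-5-yn-1-ol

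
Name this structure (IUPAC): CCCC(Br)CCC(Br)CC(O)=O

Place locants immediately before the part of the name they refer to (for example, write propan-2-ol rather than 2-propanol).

The longest chain bearing the –COOH group is 9 carbons long (nonane).
A carboxylic acid (terminal –COOH) is the principal characteristic group, giving the suffix -oic acid.
Number the chain so that the carboxylic acid carbon is C-1 by definition.
This places bromo groups at C-3 and C-6.
Putting it together: 3,6-dibromononanoic acid.

3,6-dibromononanoic acid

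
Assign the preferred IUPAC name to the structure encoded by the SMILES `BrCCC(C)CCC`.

1-bromo-3-methylhexane

The parent chain contains 6 carbons (hexane).
Number the chain so that the substituent locant set {1,3} is lower than {4,6} at the first point of difference.
This places a bromo group at C-1; a methyl group at C-3.
Prefixes are listed alphabetically: bromo, methyl.
The name is 1-bromo-3-methylhexane.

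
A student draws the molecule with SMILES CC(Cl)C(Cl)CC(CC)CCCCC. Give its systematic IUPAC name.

The longest carbon chain is 10 atoms: the parent is decane.
Choose the numbering such that the substituent locant set {2,3,5} is lower than {6,8,9} at the first point of difference.
This places chloro groups at C-2 and C-3; an ethyl group at C-5.
The substituents are ordered alphabetically, ignoring any di-/tri- multipliers.
Putting it together: 2,3-dichloro-5-ethyldecane.

2,3-dichloro-5-ethyldecane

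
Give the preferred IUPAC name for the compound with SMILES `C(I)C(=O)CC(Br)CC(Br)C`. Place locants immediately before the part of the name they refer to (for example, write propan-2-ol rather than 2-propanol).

4,6-dibromo-1-iodoheptan-2-one

The longest chain bearing the carbonyl is 7 carbons long (heptane).
A ketone (C=O on an internal carbon) is the principal characteristic group, giving the suffix -one.
Number the chain so that numbering from this end puts the carbonyl group at C-2 rather than C-6.
That gives the carbonyl at C-2; bromo groups at C-4 and C-6; an iodo group at C-1.
The substituents are ordered alphabetically, ignoring any di-/tri- multipliers.
Assembling the pieces gives 4,6-dibromo-1-iodoheptan-2-one.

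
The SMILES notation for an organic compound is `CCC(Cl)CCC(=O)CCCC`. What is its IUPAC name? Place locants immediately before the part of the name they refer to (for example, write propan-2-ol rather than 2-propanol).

Counting along the main chain through the carbonyl gives 10 carbons: the parent is decane.
The highest-priority functional group is a ketone (C=O on an internal carbon), so the name ends in -one.
The numbering direction is chosen so that numbering from this end puts the carbonyl group at C-5 rather than C-6.
That gives the carbonyl at C-5; a chloro group at C-8.
Assembling the pieces gives 8-chlorodecan-5-one.

8-chlorodecan-5-one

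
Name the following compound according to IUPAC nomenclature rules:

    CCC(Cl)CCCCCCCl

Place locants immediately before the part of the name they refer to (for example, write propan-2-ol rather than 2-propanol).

The longest carbon chain is 9 atoms: the parent is nonane.
Number the chain so that the substituent locant set {1,7} is lower than {3,9} at the first point of difference.
This places chloro groups at C-1 and C-7.
Assembling the pieces gives 1,7-dichlorononane.

1,7-dichlorononane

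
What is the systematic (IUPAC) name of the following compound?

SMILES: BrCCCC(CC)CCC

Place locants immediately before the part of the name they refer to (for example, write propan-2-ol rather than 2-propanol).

The longest continuous carbon chain has 7 atoms, so the parent hydride is heptane.
Number the chain so that the substituent locant set {1,4} is lower than {4,7} at the first point of difference.
This places a bromo group at C-1; an ethyl group at C-4.
The substituents are ordered alphabetically, ignoring any di-/tri- multipliers.
The name is 1-bromo-4-ethylheptane.

1-bromo-4-ethylheptane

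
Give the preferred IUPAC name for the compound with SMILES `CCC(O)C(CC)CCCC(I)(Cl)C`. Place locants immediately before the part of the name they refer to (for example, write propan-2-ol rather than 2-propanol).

8-chloro-4-ethyl-8-iodononan-3-ol

Counting along the main chain through the –OH group gives 9 carbons: the parent is nonane.
The principal characteristic group is an alcohol (–OH), named with the suffix -ol.
Number the chain so that numbering from this end puts the hydroxyl group at C-3 rather than C-7.
With this numbering: the hydroxyl at C-3; a chloro group at C-8; an ethyl group at C-4; an iodo group at C-8.
The substituents are ordered alphabetically, ignoring any di-/tri- multipliers.
Putting it together: 8-chloro-4-ethyl-8-iodononan-3-ol.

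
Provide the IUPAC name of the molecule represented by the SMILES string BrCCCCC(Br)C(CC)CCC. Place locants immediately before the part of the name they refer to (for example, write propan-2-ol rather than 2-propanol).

1,5-dibromo-6-ethylnonane

The longest continuous carbon chain has 9 atoms, so the parent hydride is nonane.
The numbering direction is chosen so that the substituent locant set {1,5,6} is lower than {4,5,9} at the first point of difference.
This places bromo groups at C-1 and C-5; an ethyl group at C-6.
Prefixes are listed alphabetically: bromo, ethyl.
Assembling the pieces gives 1,5-dibromo-6-ethylnonane.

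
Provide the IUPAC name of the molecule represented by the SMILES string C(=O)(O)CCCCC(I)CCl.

7-chloro-6-iodoheptanoic acid

The longest carbon chain that includes the –COOH group has 7 carbons, so the parent hydride is heptane.
The highest-priority functional group is a carboxylic acid (terminal –COOH), so the name ends in -oic acid.
Number the chain so that the carboxylic acid carbon is C-1 by definition.
This places a chloro group at C-7; an iodo group at C-6.
The substituents are ordered alphabetically, ignoring any di-/tri- multipliers.
Assembling the pieces gives 7-chloro-6-iodoheptanoic acid.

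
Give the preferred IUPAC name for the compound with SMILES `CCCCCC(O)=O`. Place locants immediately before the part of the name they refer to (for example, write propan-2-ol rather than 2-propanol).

hexanoic acid

Counting along the main chain through the –COOH group gives 6 carbons: the parent is hexane.
The highest-priority functional group is a carboxylic acid (terminal –COOH), so the name ends in -oic acid.
Number the chain so that the carboxylic acid carbon is C-1 by definition.
Putting it together: hexanoic acid.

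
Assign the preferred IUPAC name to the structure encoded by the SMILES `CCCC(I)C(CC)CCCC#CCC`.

The longest chain bearing the multiple bond is 12 carbons long (dodecane).
A C≡C triple bond in the chain gives the infix -yne-.
Choose the numbering such that numbering from this end puts the triple bond at C-3 rather than C-9.
That gives the triple bond between C-3 and C-4; an ethyl group at C-8; an iodo group at C-9.
Substituent prefixes are cited in alphabetical order (multiplying prefixes like di-/tri- are ignored for ordering).
Assembling the pieces gives 8-ethyl-9-iodododec-3-yne.

8-ethyl-9-iodododec-3-yne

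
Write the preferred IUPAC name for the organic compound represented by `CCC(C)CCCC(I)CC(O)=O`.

The longest carbon chain that includes the –COOH group has 9 carbons, so the parent hydride is nonane.
The principal characteristic group is a carboxylic acid (terminal –COOH), named with the suffix -oic acid.
Number the chain so that the carboxylic acid carbon is C-1 by definition.
That gives an iodo group at C-3; a methyl group at C-7.
Substituent prefixes are cited in alphabetical order (multiplying prefixes like di-/tri- are ignored for ordering).
Putting it together: 3-iodo-7-methylnonanoic acid.

3-iodo-7-methylnonanoic acid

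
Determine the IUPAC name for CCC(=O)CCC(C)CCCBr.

9-bromo-6-methylnonan-3-one

The longest chain bearing the carbonyl is 9 carbons long (nonane).
The highest-priority functional group is a ketone (C=O on an internal carbon), so the name ends in -one.
The numbering direction is chosen so that numbering from this end puts the carbonyl group at C-3 rather than C-7.
That gives the carbonyl at C-3; a bromo group at C-9; a methyl group at C-6.
The substituents are ordered alphabetically, ignoring any di-/tri- multipliers.
Putting it together: 9-bromo-6-methylnonan-3-one.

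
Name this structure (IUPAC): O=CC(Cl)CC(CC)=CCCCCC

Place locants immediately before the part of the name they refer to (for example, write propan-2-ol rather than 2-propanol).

The longest carbon chain that includes the –CHO group and the multiple bond has 10 carbons, so the parent hydride is decane.
The principal characteristic group is an aldehyde (terminal –CHO), named with the suffix -al.
A C=C double bond in the chain gives the infix -ene-.
Choose the numbering such that the aldehyde carbon is C-1 by definition.
That gives the double bond between C-4 and C-5; a chloro group at C-2; an ethyl group at C-4.
The substituents are ordered alphabetically, ignoring any di-/tri- multipliers.
Assembling the pieces gives 2-chloro-4-ethyldec-4-enal.

2-chloro-4-ethyldec-4-enal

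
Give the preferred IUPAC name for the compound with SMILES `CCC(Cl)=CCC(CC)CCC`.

3-chloro-6-ethylnon-3-ene

The longest carbon chain that includes the multiple bond has 9 carbons, so the parent hydride is nonane.
The chain contains a C=C double bond, so the unsaturation ending is -ene.
Number the chain so that numbering from this end puts the double bond at C-3 rather than C-6.
This places the double bond between C-3 and C-4; a chloro group at C-3; an ethyl group at C-6.
The substituents are ordered alphabetically, ignoring any di-/tri- multipliers.
Putting it together: 3-chloro-6-ethylnon-3-ene.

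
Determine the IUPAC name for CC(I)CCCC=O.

The longest carbon chain that includes the –CHO group has 6 carbons, so the parent hydride is hexane.
The highest-priority functional group is an aldehyde (terminal –CHO), so the name ends in -al.
The numbering direction is chosen so that the aldehyde carbon is C-1 by definition.
This places an iodo group at C-5.
Putting it together: 5-iodohexanal.

5-iodohexanal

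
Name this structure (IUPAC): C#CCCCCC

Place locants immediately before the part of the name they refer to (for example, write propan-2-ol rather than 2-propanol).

hept-1-yne

The longest chain bearing the multiple bond is 7 carbons long (heptane).
The chain contains a C≡C triple bond, so the unsaturation ending is -yne.
Choose the numbering such that numbering from this end puts the triple bond at C-1 rather than C-6.
With this numbering: the triple bond between C-1 and C-2.
Assembling the pieces gives hept-1-yne.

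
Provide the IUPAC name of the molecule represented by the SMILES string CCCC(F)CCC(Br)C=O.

The longest chain bearing the –CHO group is 8 carbons long (octane).
The principal characteristic group is an aldehyde (terminal –CHO), named with the suffix -al.
Choose the numbering such that the aldehyde carbon is C-1 by definition.
This places a bromo group at C-2; a fluoro group at C-5.
Prefixes are listed alphabetically: bromo, fluoro.
Putting it together: 2-bromo-5-fluorooctanal.

2-bromo-5-fluorooctanal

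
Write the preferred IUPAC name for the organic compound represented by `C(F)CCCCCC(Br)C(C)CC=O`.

Counting along the main chain through the –CHO group gives 10 carbons: the parent is decane.
The highest-priority functional group is an aldehyde (terminal –CHO), so the name ends in -al.
The numbering direction is chosen so that the aldehyde carbon is C-1 by definition.
That gives a bromo group at C-4; a fluoro group at C-10; a methyl group at C-3.
The substituents are ordered alphabetically, ignoring any di-/tri- multipliers.
Putting it together: 4-bromo-10-fluoro-3-methyldecanal.

4-bromo-10-fluoro-3-methyldecanal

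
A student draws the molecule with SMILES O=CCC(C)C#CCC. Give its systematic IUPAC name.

Counting along the main chain through the –CHO group and the multiple bond gives 7 carbons: the parent is heptane.
The principal characteristic group is an aldehyde (terminal –CHO), named with the suffix -al.
There is one C≡C triple bond, indicated by the ending -yne.
Number the chain so that the aldehyde carbon is C-1 by definition.
With this numbering: the triple bond between C-4 and C-5; a methyl group at C-3.
The name is 3-methylhept-4-ynal.

3-methylhept-4-ynal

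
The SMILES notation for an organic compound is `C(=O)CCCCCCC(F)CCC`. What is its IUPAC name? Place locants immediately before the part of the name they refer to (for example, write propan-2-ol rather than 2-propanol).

The longest carbon chain that includes the –CHO group has 11 carbons, so the parent hydride is undecane.
The highest-priority functional group is an aldehyde (terminal –CHO), so the name ends in -al.
The numbering direction is chosen so that the aldehyde carbon is C-1 by definition.
This places a fluoro group at C-8.
The name is 8-fluoroundecanal.

8-fluoroundecanal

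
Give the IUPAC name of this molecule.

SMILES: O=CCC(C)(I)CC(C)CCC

3-iodo-3,5-dimethyloctanal

The longest carbon chain that includes the –CHO group has 8 carbons, so the parent hydride is octane.
The highest-priority functional group is an aldehyde (terminal –CHO), so the name ends in -al.
Number the chain so that the aldehyde carbon is C-1 by definition.
With this numbering: an iodo group at C-3; methyl groups at C-3 and C-5.
Substituent prefixes are cited in alphabetical order (multiplying prefixes like di-/tri- are ignored for ordering).
The name is 3-iodo-3,5-dimethyloctanal.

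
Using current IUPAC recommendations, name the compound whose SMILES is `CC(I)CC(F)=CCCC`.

The longest carbon chain that includes the multiple bond has 8 carbons, so the parent hydride is octane.
There is one C=C double bond, indicated by the ending -ene.
Choose the numbering such that the substituent locant set {2,4} is lower than {5,7} at the first point of difference.
That gives the double bond between C-4 and C-5; a fluoro group at C-4; an iodo group at C-2.
Prefixes are listed alphabetically: fluoro, iodo.
Putting it together: 4-fluoro-2-iodooct-4-ene.

4-fluoro-2-iodooct-4-ene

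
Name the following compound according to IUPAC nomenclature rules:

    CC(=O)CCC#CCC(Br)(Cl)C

8-bromo-8-chloronon-5-yn-2-one

Counting along the main chain through the carbonyl and the multiple bond gives 9 carbons: the parent is nonane.
The highest-priority functional group is a ketone (C=O on an internal carbon), so the name ends in -one.
The chain contains a C≡C triple bond, so the unsaturation ending is -yne.
Number the chain so that numbering from this end puts the carbonyl group at C-2 rather than C-8.
With this numbering: the carbonyl at C-2; the triple bond between C-5 and C-6; a bromo group at C-8; a chloro group at C-8.
Prefixes are listed alphabetically: bromo, chloro.
Assembling the pieces gives 8-bromo-8-chloronon-5-yn-2-one.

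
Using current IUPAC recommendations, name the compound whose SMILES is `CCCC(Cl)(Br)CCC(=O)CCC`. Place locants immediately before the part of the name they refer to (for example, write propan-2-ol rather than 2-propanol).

7-bromo-7-chlorodecan-4-one

The longest chain bearing the carbonyl is 10 carbons long (decane).
The highest-priority functional group is a ketone (C=O on an internal carbon), so the name ends in -one.
Choose the numbering such that numbering from this end puts the carbonyl group at C-4 rather than C-7.
With this numbering: the carbonyl at C-4; a bromo group at C-7; a chloro group at C-7.
The substituents are ordered alphabetically, ignoring any di-/tri- multipliers.
The name is 7-bromo-7-chlorodecan-4-one.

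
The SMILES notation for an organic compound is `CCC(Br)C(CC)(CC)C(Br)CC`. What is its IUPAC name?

3,5-dibromo-4,4-diethylheptane

The longest carbon chain is 7 atoms: the parent is heptane.
The molecule is symmetric, so either numbering direction gives the same locants.
With this numbering: bromo groups at C-3 and C-5; two ethyl groups at C-4.
The substituents are ordered alphabetically, ignoring any di-/tri- multipliers.
Assembling the pieces gives 3,5-dibromo-4,4-diethylheptane.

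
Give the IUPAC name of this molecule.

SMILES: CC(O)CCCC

The longest chain bearing the –OH group is 6 carbons long (hexane).
The principal characteristic group is an alcohol (–OH), named with the suffix -ol.
Number the chain so that numbering from this end puts the hydroxyl group at C-2 rather than C-5.
With this numbering: the hydroxyl at C-2.
The name is hexan-2-ol.

hexan-2-ol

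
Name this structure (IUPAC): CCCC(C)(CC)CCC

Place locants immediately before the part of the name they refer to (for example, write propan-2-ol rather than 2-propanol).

4-ethyl-4-methylheptane

The parent chain contains 7 carbons (heptane).
Numbering from either end gives identical locants here.
That gives an ethyl group at C-4; a methyl group at C-4.
The substituents are ordered alphabetically, ignoring any di-/tri- multipliers.
Putting it together: 4-ethyl-4-methylheptane.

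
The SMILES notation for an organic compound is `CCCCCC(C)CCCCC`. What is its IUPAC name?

The parent chain contains 11 carbons (undecane).
Numbering from either end gives identical locants here.
With this numbering: a methyl group at C-6.
Assembling the pieces gives 6-methylundecane.

6-methylundecane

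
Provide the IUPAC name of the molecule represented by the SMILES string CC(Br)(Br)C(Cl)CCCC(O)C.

The longest chain bearing the –OH group is 8 carbons long (octane).
The principal characteristic group is an alcohol (–OH), named with the suffix -ol.
The numbering direction is chosen so that numbering from this end puts the hydroxyl group at C-2 rather than C-7.
This places the hydroxyl at C-2; two bromo groups at C-7; a chloro group at C-6.
The substituents are ordered alphabetically, ignoring any di-/tri- multipliers.
Assembling the pieces gives 7,7-dibromo-6-chlorooctan-2-ol.

7,7-dibromo-6-chlorooctan-2-ol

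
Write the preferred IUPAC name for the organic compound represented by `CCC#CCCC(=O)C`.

oct-5-yn-2-one

The longest carbon chain that includes the carbonyl and the multiple bond has 8 carbons, so the parent hydride is octane.
A ketone (C=O on an internal carbon) is the principal characteristic group, giving the suffix -one.
A C≡C triple bond in the chain gives the infix -yne-.
The numbering direction is chosen so that numbering from this end puts the carbonyl group at C-2 rather than C-7.
With this numbering: the carbonyl at C-2; the triple bond between C-5 and C-6.
Assembling the pieces gives oct-5-yn-2-one.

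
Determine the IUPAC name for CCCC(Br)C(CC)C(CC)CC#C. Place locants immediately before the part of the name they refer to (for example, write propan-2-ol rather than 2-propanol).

Counting along the main chain through the multiple bond gives 9 carbons: the parent is nonane.
A C≡C triple bond in the chain gives the infix -yne-.
The numbering direction is chosen so that numbering from this end puts the triple bond at C-1 rather than C-8.
This places the triple bond between C-1 and C-2; a bromo group at C-6; ethyl groups at C-4 and C-5.
Prefixes are listed alphabetically: bromo, ethyl.
Assembling the pieces gives 6-bromo-4,5-diethylnon-1-yne.

6-bromo-4,5-diethylnon-1-yne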